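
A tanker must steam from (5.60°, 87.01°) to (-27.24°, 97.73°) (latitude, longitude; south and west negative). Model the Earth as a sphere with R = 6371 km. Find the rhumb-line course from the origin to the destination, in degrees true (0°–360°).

162.5°

Δψ = ln[tan(π/4+φ₂/2)/tan(π/4+φ₁/2)] = -0.5923
Δλ = +0.1871 rad (taken the short way round)
course = atan2(Δλ, Δψ) = 162.47°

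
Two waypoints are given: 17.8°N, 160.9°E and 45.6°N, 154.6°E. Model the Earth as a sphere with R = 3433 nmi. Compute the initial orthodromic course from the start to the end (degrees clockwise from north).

350.7°

N = sin Δλ·cos φ₂ = -0.0768;  D = cos φ₁ sin φ₂ − sin φ₁ cos φ₂ cos Δλ = +0.4677
initial course = atan2(N, D) = 350.68°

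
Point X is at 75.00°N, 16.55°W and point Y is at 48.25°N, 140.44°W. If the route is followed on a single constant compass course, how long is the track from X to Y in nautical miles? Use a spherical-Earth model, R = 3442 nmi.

3641 nmi

Δψ = ln[tan(π/4+φ₂/2)/tan(π/4+φ₁/2)] = -1.0636;  Δφ = -0.4669 rad,  Δλ = -2.1623 rad
q = Δφ/Δψ = 0.4390
d = R·√(Δφ² + q²Δλ²) = 3442·1.05778 = 3641 nmi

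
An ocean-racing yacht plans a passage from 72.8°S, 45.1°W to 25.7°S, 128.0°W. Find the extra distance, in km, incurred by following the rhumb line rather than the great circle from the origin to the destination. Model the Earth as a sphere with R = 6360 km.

411 km

Great circle: cos σ = sin φ₁ sin φ₂ + cos φ₁ cos φ₂ cos Δλ,  σ = 1.1072 rad → d_gc = 7041.57 km
Rhumb line: Δψ = +1.4245, q = Δφ/Δψ = 0.5771, d_rh = R√(Δφ²+q²Δλ²) = 7452.09 km
Excess = 7452.09 − 7041.57 = 410.52 ≈ 411 km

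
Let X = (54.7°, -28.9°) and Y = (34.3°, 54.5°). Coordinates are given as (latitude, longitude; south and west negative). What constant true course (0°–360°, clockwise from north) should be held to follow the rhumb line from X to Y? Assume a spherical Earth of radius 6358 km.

Meridional parts: M(φ₁)=+1.1451, M(φ₂)=+0.6380 → ΔM = -0.5072;  Δλ = +1.4556 rad
tan C = Δλ / ΔM = -2.8701 → C = 109.21°

109.2°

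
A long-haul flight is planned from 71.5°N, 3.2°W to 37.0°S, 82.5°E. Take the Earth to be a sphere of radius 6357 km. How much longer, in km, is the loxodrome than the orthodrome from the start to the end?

Great circle: cos σ = sin φ₁ sin φ₂ + cos φ₁ cos φ₂ cos Δλ,  σ = 2.1552 rad → d_gc = 13700.7 km
Rhumb line: Δψ = -2.5109, q = Δφ/Δψ = 0.7542, d_rh = R√(Δφ²+q²Δλ²) = 14012.3 km
Excess = 14012.3 − 13700.7 = 311.6 ≈ 312 km

312 km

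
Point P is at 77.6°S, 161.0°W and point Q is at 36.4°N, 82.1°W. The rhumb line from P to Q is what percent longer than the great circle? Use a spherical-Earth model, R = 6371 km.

2.5%

Great circle: σ = 2.1487 rad → d_gc = Rσ = 13689.6 km
Rhumb: Δφ = +1.9897, Δλ = +1.3771, Δψ = +2.9027, q = Δφ/Δψ = 0.6855 → d_rh = R√(Δφ²+q²Δλ²) = 14030.4 km
Excess = (14030.4 − 13689.6) / 13689.6 = 340.8 / 13689.6 = 2.49% ≈ 2.5%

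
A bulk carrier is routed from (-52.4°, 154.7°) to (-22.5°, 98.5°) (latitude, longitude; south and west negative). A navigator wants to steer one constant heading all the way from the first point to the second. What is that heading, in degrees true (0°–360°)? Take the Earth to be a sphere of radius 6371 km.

Δψ = ln[tan(π/4+φ₂/2)/tan(π/4+φ₁/2)] = +0.6744
Δλ = -0.9809 rad (taken the short way round)
course = atan2(Δλ, Δψ) = 304.51°

304.5°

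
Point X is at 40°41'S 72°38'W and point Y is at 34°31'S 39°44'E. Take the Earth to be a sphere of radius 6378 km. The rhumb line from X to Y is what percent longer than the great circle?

Great circle: σ = 1.4388 rad → d_gc = Rσ = 9176.6 km
Rhumb: Δφ = +0.1076, Δλ = +1.9612, Δψ = +0.1360, q = Δφ/Δψ = 0.7915 → d_rh = R√(Δφ²+q²Δλ²) = 9923.5 km
Excess = (9923.5 − 9176.6) / 9176.6 = 746.9 / 9176.6 = 8.14% ≈ 8.1%

8.1%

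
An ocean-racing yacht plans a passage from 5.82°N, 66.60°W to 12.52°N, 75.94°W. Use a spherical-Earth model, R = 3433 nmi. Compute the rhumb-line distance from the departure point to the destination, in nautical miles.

Δψ = ln[tan(π/4+φ₂/2)/tan(π/4+φ₁/2)] = +0.1185;  Δφ = +0.1169 rad,  Δλ = -0.1630 rad
q = Δφ/Δψ = 0.9866
d = R·√(Δφ² + q²Δλ²) = 3433·0.19885 = 683 nmi

683 nmi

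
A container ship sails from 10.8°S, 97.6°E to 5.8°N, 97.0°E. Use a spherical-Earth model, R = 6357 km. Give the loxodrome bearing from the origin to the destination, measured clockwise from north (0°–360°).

Meridional parts: M(φ₁)=-0.1896, M(φ₂)=+0.1014 → ΔM = +0.2910;  Δλ = -0.0105 rad
tan C = Δλ / ΔM = -0.0360 → C = 357.94°

357.9°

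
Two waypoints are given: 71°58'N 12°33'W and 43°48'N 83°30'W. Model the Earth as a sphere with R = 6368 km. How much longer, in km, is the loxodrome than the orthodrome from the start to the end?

235 km

Great circle: cos σ = sin φ₁ sin φ₂ + cos φ₁ cos φ₂ cos Δλ,  σ = 0.7509 rad → d_gc = 4781.8 km
Rhumb line: Δψ = -0.9888, q = Δφ/Δψ = 0.4972, d_rh = R√(Δφ²+q²Δλ²) = 5017.0 km
Excess = 5017.0 − 4781.8 = 235.2 ≈ 235 km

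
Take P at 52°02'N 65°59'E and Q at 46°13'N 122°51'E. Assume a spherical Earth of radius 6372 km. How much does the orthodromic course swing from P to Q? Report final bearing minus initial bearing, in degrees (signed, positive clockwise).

+44.6°

Initial bearing θ₁ = atan2(sin Δλ cos φ₂, cos φ₁ sin φ₂ − sin φ₁ cos φ₂ cos Δλ) = 75.86°
Final bearing θ₂ = (initial bearing from the destination back to the start) + 180° = 120.44°
Δθ = θ₂ − θ₁ = +44.6°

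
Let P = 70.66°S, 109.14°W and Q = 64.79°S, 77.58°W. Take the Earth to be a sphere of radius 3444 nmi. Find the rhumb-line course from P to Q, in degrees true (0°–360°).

Δψ = ln[tan(π/4+φ₂/2)/tan(π/4+φ₁/2)] = +0.2718
Δλ = +0.5508 rad (taken the short way round)
course = atan2(Δλ, Δψ) = 63.73°

63.7°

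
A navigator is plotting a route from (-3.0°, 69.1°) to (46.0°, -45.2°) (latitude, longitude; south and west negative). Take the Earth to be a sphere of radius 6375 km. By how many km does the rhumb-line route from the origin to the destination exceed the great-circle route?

476 km

Great circle: cos σ = sin φ₁ sin φ₂ + cos φ₁ cos φ₂ cos Δλ,  σ = 1.8998 rad → d_gc = 12111.3 km
Rhumb line: Δψ = +0.9587, q = Δφ/Δψ = 0.8921, d_rh = R√(Δφ²+q²Δλ²) = 12587.2 km
Excess = 12587.2 − 12111.3 = 475.9 ≈ 476 km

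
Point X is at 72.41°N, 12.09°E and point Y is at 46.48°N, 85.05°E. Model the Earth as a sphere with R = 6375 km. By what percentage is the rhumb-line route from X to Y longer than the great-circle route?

5.4%

Great circle: σ = 0.7194 rad → d_gc = Rσ = 4586.1 km
Rhumb: Δφ = -0.4526, Δλ = +1.2734, Δψ = -0.9478, q = Δφ/Δψ = 0.4775 → d_rh = R√(Δφ²+q²Δλ²) = 4832.2 km
Excess = (4832.2 − 4586.1) / 4586.1 = 246.1 / 4586.1 = 5.37% ≈ 5.4%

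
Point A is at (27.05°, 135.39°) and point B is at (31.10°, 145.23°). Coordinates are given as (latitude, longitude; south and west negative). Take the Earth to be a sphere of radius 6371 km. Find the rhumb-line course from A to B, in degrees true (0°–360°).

64.8°

Meridional parts: M(φ₁)=+0.4907, M(φ₂)=+0.5716 → ΔM = +0.0809;  Δλ = +0.1717 rad
tan C = Δλ / ΔM = +2.1227 → C = 64.78°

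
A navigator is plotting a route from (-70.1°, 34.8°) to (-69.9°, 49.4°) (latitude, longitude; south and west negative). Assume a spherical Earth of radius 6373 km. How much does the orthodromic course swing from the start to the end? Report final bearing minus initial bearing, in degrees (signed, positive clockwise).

-13.7°

Initial bearing θ₁ = atan2(sin Δλ cos φ₂, cos φ₁ sin φ₂ − sin φ₁ cos φ₂ cos Δλ) = 94.58°
Final bearing θ₂ = (initial bearing from the destination back to the start) + 180° = 80.85°
Δθ = θ₂ − θ₁ = -13.7°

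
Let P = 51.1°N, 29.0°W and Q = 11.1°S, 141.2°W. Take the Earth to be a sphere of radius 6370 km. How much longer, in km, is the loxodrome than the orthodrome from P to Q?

450 km

Great circle: cos σ = sin φ₁ sin φ₂ + cos φ₁ cos φ₂ cos Δλ,  σ = 1.9635 rad → d_gc = 12507.3 km
Rhumb line: Δψ = -1.2359, q = Δφ/Δψ = 0.8784, d_rh = R√(Δφ²+q²Δλ²) = 12957.1 km
Excess = 12957.1 − 12507.3 = 449.8 ≈ 450 km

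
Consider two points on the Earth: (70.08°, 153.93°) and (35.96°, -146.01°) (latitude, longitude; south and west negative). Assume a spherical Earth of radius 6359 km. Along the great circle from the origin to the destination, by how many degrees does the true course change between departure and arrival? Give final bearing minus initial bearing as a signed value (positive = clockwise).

+51.6°

Initial bearing θ₁ = atan2(sin Δλ cos φ₂, cos φ₁ sin φ₂ − sin φ₁ cos φ₂ cos Δλ) = 104.37°
Final bearing θ₂ = (initial bearing from the destination back to the start) + 180° = 155.94°
Δθ = θ₂ − θ₁ = +51.6°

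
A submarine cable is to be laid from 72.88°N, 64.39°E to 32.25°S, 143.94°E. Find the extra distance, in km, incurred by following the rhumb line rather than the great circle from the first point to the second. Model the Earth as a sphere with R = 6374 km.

299 km

Great circle: cos σ = sin φ₁ sin φ₂ + cos φ₁ cos φ₂ cos Δλ,  σ = 2.0542 rad → d_gc = 13093.6 km
Rhumb line: Δψ = -2.4888, q = Δφ/Δψ = 0.7372, d_rh = R√(Δφ²+q²Δλ²) = 13392.2 km
Excess = 13392.2 − 13093.6 = 298.6 ≈ 299 km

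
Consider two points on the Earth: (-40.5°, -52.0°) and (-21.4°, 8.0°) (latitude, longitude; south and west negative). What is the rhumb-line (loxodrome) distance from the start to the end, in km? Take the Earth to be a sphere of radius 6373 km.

Rhumb course C = atan2(Δλ, Δψ) with Δψ = ln[tan(π/4+φ₂/2)/tan(π/4+φ₁/2)] = +0.3918, Δλ = +1.0472 → C = 69.49°
d = R·|Δφ| / |cos C| = 6373·0.33336 / 0.35045 = 6062 km

6062 km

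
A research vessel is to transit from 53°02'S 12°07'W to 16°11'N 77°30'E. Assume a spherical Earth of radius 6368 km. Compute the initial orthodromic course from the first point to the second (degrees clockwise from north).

79.8°

θ = atan2( sin Δλ·cos φ₂ ,  cos φ₁ sin φ₂ − sin φ₁ cos φ₂ cos Δλ )
  = atan2(+0.9604, +0.1727) = 79.80°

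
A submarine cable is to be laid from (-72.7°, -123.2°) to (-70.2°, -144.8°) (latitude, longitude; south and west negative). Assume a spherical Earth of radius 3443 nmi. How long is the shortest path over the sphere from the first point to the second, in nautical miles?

Haversine: a = sin²(Δφ/2)+cos φ₁ cos φ₂ sin²(Δλ/2) = 0.00401;  σ = 2·atan2(√a,√(1−a))
σ = 7.264° → d = Rσ = 3443·0.12678 = 436 nmi

436 nmi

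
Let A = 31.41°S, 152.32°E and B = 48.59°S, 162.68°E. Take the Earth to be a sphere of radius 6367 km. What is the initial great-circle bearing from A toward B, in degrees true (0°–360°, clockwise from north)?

N = sin Δλ·cos φ₂ = +0.1189;  D = cos φ₁ sin φ₂ − sin φ₁ cos φ₂ cos Δλ = -0.3010
initial course = atan2(N, D) = 158.44°

158.4°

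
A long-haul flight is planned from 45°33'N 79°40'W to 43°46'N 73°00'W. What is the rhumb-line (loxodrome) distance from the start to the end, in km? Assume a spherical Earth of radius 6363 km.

563 km

Δψ = ln[tan(π/4+φ₂/2)/tan(π/4+φ₁/2)] = -0.0438;  Δφ = -0.0311 rad,  Δλ = +0.1164 rad
q = Δφ/Δψ = 0.7112
d = R·√(Δφ² + q²Δλ²) = 6363·0.08841 = 563 km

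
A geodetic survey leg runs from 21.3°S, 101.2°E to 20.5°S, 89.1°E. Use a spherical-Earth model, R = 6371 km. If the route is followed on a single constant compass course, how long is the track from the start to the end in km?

1260 km

Δψ = ln[tan(π/4+φ₂/2)/tan(π/4+φ₁/2)] = +0.0149;  Δφ = +0.0140 rad,  Δλ = -0.2112 rad
q = Δφ/Δψ = 0.9342
d = R·√(Δφ² + q²Δλ²) = 6371·0.19778 = 1260 km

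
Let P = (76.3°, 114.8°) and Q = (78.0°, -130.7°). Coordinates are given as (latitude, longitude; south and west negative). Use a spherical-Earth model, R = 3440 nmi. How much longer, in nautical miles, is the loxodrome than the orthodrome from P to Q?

Great circle: cos σ = sin φ₁ sin φ₂ + cos φ₁ cos φ₂ cos Δλ,  σ = 0.3767 rad → d_gc = 1295.7 nmi
Rhumb line: Δψ = +0.1336, q = Δφ/Δψ = 0.2221, d_rh = R√(Δφ²+q²Δλ²) = 1530.1 nmi
Excess = 1530.1 − 1295.7 = 234.4 ≈ 234 nmi

234 nmi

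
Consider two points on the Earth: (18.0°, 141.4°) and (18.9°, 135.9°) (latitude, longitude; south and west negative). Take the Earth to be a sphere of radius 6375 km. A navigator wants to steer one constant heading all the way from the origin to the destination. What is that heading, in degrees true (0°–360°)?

279.8°

Meridional parts: M(φ₁)=+0.3195, M(φ₂)=+0.3360 → ΔM = +0.0166;  Δλ = -0.0960 rad
tan C = Δλ / ΔM = -5.7969 → C = 279.79°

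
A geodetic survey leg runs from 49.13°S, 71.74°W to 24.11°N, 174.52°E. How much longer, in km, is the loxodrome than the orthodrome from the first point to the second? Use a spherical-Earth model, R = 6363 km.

278 km

Great circle: cos σ = sin φ₁ sin φ₂ + cos φ₁ cos φ₂ cos Δλ,  σ = 2.1524 rad → d_gc = 13695.6 km
Rhumb line: Δψ = +1.4211, q = Δφ/Δψ = 0.8995, d_rh = R√(Δφ²+q²Δλ²) = 13973.4 km
Excess = 13973.4 − 13695.6 = 277.8 ≈ 278 km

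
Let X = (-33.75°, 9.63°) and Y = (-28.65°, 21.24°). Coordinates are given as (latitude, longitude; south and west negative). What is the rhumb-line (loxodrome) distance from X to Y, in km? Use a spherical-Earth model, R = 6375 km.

1242 km

Δψ = ln[tan(π/4+φ₂/2)/tan(π/4+φ₁/2)] = +0.1041;  Δφ = +0.0890 rad,  Δλ = +0.2026 rad
q = Δφ/Δψ = 0.8549
d = R·√(Δφ² + q²Δλ²) = 6375·0.19476 = 1242 km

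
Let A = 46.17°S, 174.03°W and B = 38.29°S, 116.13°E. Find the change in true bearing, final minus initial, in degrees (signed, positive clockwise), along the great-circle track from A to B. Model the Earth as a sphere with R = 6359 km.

+50.4°

Initial bearing θ₁ = atan2(sin Δλ cos φ₂, cos φ₁ sin φ₂ − sin φ₁ cos φ₂ cos Δλ) = 252.38°
Final bearing θ₂ = (initial bearing from the destination back to the start) + 180° = 302.76°
Δθ = θ₂ − θ₁ = +50.4°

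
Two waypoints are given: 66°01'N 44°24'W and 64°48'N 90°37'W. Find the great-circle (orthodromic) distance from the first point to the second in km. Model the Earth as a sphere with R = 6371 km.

Haversine: a = sin²(Δφ/2)+cos φ₁ cos φ₂ sin²(Δλ/2) = 0.02677;  σ = 2·atan2(√a,√(1−a))
σ = 18.834° → d = Rσ = 6371·0.32871 = 2094 km

2094 km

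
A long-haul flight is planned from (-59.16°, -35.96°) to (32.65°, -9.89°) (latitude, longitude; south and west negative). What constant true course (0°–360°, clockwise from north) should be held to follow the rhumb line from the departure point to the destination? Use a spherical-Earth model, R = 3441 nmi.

13.5°

Δψ = ln[tan(π/4+φ₂/2)/tan(π/4+φ₁/2)] = +1.8915
Δλ = +0.4550 rad (taken the short way round)
course = atan2(Δλ, Δψ) = 13.53°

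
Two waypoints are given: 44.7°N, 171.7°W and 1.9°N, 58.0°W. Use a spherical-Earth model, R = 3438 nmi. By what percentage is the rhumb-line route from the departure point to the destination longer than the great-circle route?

4.3%

Great circle: σ = 1.8361 rad → d_gc = Rσ = 6312.6 nmi
Rhumb: Δφ = -0.7470, Δλ = +1.9844, Δψ = -0.8408, q = Δφ/Δψ = 0.8884 → d_rh = R√(Δφ²+q²Δλ²) = 6582.9 nmi
Excess = (6582.9 − 6312.6) / 6312.6 = 270.3 / 6312.6 = 4.28% ≈ 4.3%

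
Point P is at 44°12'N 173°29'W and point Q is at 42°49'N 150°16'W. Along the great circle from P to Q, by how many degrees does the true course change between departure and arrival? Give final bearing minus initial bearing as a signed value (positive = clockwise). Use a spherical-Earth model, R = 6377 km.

+16.1°

At departure: θ₁ = atan2(sin Δλ cos φ₂, cos φ₁ sin φ₂ − sin φ₁ cos φ₂ cos Δλ) = 86.58°
At arrival: θ₂ = atan2(sin Δλ cos φ₁, −cos φ₂ sin φ₁ + sin φ₂ cos φ₁ cos Δλ) = 102.68°
Δθ = θ₂ − θ₁ = +16.1°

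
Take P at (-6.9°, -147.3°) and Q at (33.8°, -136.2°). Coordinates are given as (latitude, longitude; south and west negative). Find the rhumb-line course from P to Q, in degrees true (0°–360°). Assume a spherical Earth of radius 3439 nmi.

14.5°

Δψ = ln[tan(π/4+φ₂/2)/tan(π/4+φ₁/2)] = +0.7482
Δλ = +0.1937 rad (taken the short way round)
course = atan2(Δλ, Δψ) = 14.52°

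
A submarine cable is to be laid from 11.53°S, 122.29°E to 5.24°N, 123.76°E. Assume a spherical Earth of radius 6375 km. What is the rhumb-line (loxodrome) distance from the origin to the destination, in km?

Δψ = ln[tan(π/4+φ₂/2)/tan(π/4+φ₁/2)] = +0.2942;  Δφ = +0.2927 rad,  Δλ = +0.0257 rad
q = Δφ/Δψ = 0.9949
d = R·√(Δφ² + q²Δλ²) = 6375·0.29380 = 1873 km

1873 km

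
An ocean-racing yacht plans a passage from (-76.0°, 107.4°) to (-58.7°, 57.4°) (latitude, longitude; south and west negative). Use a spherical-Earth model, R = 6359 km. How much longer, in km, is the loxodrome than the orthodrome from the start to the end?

Great circle: cos σ = sin φ₁ sin φ₂ + cos φ₁ cos φ₂ cos Δλ,  σ = 0.4278 rad → d_gc = 2720.6164 km
Rhumb line: Δψ = +0.8249, q = Δφ/Δψ = 0.3660, d_rh = R√(Δφ²+q²Δλ²) = 2795.1163 km
Excess = 2795.1163 − 2720.6164 = 74.4999 ≈ 74 km

74 km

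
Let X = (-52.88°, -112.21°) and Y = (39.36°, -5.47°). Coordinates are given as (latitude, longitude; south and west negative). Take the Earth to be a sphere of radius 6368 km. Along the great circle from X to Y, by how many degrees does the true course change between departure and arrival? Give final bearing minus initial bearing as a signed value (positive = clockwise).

At departure: θ₁ = atan2(sin Δλ cos φ₂, cos φ₁ sin φ₂ − sin φ₁ cos φ₂ cos Δλ) = 74.51°
At arrival: θ₂ = atan2(sin Δλ cos φ₁, −cos φ₂ sin φ₁ + sin φ₂ cos φ₁ cos Δλ) = 48.78°
Δθ = θ₂ − θ₁ = -25.7°

-25.7°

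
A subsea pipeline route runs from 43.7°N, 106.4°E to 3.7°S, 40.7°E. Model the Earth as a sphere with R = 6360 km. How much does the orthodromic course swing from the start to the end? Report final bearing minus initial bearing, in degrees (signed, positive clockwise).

-27.1°

At departure: θ₁ = atan2(sin Δλ cos φ₂, cos φ₁ sin φ₂ − sin φ₁ cos φ₂ cos Δλ) = 250.04°
At arrival: θ₂ = atan2(sin Δλ cos φ₁, −cos φ₂ sin φ₁ + sin φ₂ cos φ₁ cos Δλ) = 222.92°
Δθ = θ₂ − θ₁ = -27.1°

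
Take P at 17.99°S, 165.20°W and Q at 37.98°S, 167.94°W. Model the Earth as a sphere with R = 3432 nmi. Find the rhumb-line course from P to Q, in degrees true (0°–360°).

Δψ = ln[tan(π/4+φ₂/2)/tan(π/4+φ₁/2)] = -0.3983
Δλ = -0.0478 rad (taken the short way round)
course = atan2(Δλ, Δψ) = 186.85°

186.8°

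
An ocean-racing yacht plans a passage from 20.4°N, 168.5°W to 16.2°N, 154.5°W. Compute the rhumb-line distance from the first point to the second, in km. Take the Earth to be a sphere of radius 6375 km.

1551 km

Δψ = ln[tan(π/4+φ₂/2)/tan(π/4+φ₁/2)] = -0.0772;  Δφ = -0.0733 rad,  Δλ = +0.2443 rad
q = Δφ/Δψ = 0.9492
d = R·√(Δφ² + q²Δλ²) = 6375·0.24323 = 1551 km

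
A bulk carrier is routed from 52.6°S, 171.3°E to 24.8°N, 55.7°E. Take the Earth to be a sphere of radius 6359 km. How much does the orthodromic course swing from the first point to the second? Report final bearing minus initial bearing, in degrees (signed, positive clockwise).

+52.1°

At departure: θ₁ = atan2(sin Δλ cos φ₂, cos φ₁ sin φ₂ − sin φ₁ cos φ₂ cos Δλ) = 266.03°
At arrival: θ₂ = atan2(sin Δλ cos φ₁, −cos φ₂ sin φ₁ + sin φ₂ cos φ₁ cos Δλ) = 318.13°
Δθ = θ₂ − θ₁ = +52.1°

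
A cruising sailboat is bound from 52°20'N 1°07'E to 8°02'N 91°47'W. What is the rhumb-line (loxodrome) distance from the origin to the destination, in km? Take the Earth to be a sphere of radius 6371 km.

Δψ = ln[tan(π/4+φ₂/2)/tan(π/4+φ₁/2)] = -0.9350;  Δφ = -0.7732 rad,  Δλ = -1.6214 rad
q = Δφ/Δψ = 0.8270
d = R·√(Δφ² + q²Δλ²) = 6371·1.54778 = 9861 km

9861 km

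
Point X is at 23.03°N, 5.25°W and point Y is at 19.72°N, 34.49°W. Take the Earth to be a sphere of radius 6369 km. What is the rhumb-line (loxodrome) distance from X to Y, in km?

3048 km

Δψ = ln[tan(π/4+φ₂/2)/tan(π/4+φ₁/2)] = -0.0620;  Δφ = -0.0578 rad,  Δλ = -0.5103 rad
q = Δφ/Δψ = 0.9310
d = R·√(Δφ² + q²Δλ²) = 6369·0.47864 = 3048 km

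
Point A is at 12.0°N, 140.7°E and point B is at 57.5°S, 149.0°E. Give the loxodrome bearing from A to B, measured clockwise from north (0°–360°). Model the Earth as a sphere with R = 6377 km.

Δψ = ln[tan(π/4+φ₂/2)/tan(π/4+φ₁/2)] = -1.4438
Δλ = +0.1449 rad (taken the short way round)
course = atan2(Δλ, Δψ) = 174.27°

174.3°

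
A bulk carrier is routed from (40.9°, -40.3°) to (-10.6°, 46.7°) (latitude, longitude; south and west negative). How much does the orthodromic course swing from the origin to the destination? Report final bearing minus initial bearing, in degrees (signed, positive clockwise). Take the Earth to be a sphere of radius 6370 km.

At departure: θ₁ = atan2(sin Δλ cos φ₂, cos φ₁ sin φ₂ − sin φ₁ cos φ₂ cos Δλ) = 99.98°
At arrival: θ₂ = atan2(sin Δλ cos φ₁, −cos φ₂ sin φ₁ + sin φ₂ cos φ₁ cos Δλ) = 130.77°
Δθ = θ₂ − θ₁ = +30.8°

+30.8°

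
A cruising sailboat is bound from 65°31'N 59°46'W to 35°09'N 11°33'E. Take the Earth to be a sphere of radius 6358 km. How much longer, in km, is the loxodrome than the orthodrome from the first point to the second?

Great circle: cos σ = sin φ₁ sin φ₂ + cos φ₁ cos φ₂ cos Δλ,  σ = 0.8860 rad → d_gc = 5633.3 km
Rhumb line: Δψ = -0.8720, q = Δφ/Δψ = 0.6078, d_rh = R√(Δφ²+q²Δλ²) = 5873.1 km
Excess = 5873.1 − 5633.3 = 239.8 ≈ 240 km

240 km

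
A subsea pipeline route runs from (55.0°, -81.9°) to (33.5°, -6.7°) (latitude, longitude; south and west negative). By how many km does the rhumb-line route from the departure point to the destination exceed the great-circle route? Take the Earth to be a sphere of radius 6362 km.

243 km

Great circle: cos σ = sin φ₁ sin φ₂ + cos φ₁ cos φ₂ cos Δλ,  σ = 0.9590 rad → d_gc = 6101.5 km
Rhumb line: Δψ = -0.5331, q = Δφ/Δψ = 0.7039, d_rh = R√(Δφ²+q²Δλ²) = 6344.2 km
Excess = 6344.2 − 6101.5 = 242.7 ≈ 243 km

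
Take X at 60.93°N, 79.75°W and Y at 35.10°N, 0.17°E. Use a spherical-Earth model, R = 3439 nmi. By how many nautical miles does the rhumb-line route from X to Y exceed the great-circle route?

170 nmi

Great circle: cos σ = sin φ₁ sin φ₂ + cos φ₁ cos φ₂ cos Δλ,  σ = 0.9617 rad → d_gc = 3307.2 nmi
Rhumb line: Δψ = -0.6949, q = Δφ/Δψ = 0.6487, d_rh = R√(Δφ²+q²Δλ²) = 3476.8 nmi
Excess = 3476.8 − 3307.2 = 169.6 ≈ 170 nmi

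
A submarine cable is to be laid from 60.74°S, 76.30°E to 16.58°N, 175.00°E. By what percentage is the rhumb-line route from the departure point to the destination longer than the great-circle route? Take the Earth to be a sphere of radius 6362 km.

3.3%

Great circle: σ = 1.8963 rad → d_gc = Rσ = 12064.4 km
Rhumb: Δφ = +1.3495, Δλ = +1.7226, Δψ = +1.6366, q = Δφ/Δψ = 0.8246 → d_rh = R√(Δφ²+q²Δλ²) = 12465.0 km
Excess = (12465.0 − 12064.4) / 12064.4 = 400.6 / 12064.4 = 3.32% ≈ 3.3%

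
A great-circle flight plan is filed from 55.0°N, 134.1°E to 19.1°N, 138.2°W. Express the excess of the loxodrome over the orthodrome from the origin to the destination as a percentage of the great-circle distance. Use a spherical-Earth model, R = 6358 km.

4.5%

Great circle: σ = 1.2768 rad → d_gc = Rσ = 8117.8 km
Rhumb: Δφ = -0.6266, Δλ = +1.5307, Δψ = -0.8145, q = Δφ/Δψ = 0.7692 → d_rh = R√(Δφ²+q²Δλ²) = 8480.2 km
Excess = (8480.2 − 8117.8) / 8117.8 = 362.4 / 8117.8 = 4.46% ≈ 4.5%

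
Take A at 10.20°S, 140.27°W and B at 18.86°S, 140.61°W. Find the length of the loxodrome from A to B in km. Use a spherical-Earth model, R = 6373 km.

Δψ = ln[tan(π/4+φ₂/2)/tan(π/4+φ₁/2)] = -0.1563;  Δφ = -0.1511 rad,  Δλ = -0.0059 rad
q = Δφ/Δψ = 0.9670
d = R·√(Δφ² + q²Δλ²) = 6373·0.15125 = 964 km

964 km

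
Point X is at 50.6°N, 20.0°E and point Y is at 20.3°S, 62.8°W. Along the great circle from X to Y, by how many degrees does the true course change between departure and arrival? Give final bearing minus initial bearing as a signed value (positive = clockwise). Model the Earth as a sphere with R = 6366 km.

-31.6°

Initial bearing θ₁ = atan2(sin Δλ cos φ₂, cos φ₁ sin φ₂ − sin φ₁ cos φ₂ cos Δλ) = 251.52°
Final bearing θ₂ = (initial bearing from the destination back to the start) + 180° = 219.93°
Δθ = θ₂ − θ₁ = -31.6°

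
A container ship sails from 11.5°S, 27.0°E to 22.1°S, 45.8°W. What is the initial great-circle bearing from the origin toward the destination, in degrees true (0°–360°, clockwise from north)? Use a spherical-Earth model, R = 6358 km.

N = sin Δλ·cos φ₂ = -0.8851;  D = cos φ₁ sin φ₂ − sin φ₁ cos φ₂ cos Δλ = -0.3140
initial course = atan2(N, D) = 250.46°

250.5°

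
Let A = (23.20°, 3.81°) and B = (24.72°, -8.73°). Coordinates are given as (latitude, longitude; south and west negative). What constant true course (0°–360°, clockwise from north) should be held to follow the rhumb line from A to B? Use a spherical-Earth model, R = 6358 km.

277.6°

Meridional parts: M(φ₁)=+0.4165, M(φ₂)=+0.4455 → ΔM = +0.0290;  Δλ = -0.2189 rad
tan C = Δλ / ΔM = -7.5388 → C = 277.56°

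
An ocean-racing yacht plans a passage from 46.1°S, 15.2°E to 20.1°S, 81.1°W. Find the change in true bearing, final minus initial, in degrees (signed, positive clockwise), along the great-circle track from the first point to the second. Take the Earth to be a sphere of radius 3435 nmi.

At departure: θ₁ = atan2(sin Δλ cos φ₂, cos φ₁ sin φ₂ − sin φ₁ cos φ₂ cos Δλ) = 251.49°
At arrival: θ₂ = atan2(sin Δλ cos φ₁, −cos φ₂ sin φ₁ + sin φ₂ cos φ₁ cos Δλ) = 315.56°
Δθ = θ₂ − θ₁ = +64.1°

+64.1°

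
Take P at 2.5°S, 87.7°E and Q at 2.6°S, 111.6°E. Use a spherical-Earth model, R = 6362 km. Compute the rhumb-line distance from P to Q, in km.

2651 km

Δψ = ln[tan(π/4+φ₂/2)/tan(π/4+φ₁/2)] = -0.0017;  Δφ = -0.0017 rad,  Δλ = +0.4171 rad
q = Δφ/Δψ = 0.9990
d = R·√(Δφ² + q²Δλ²) = 6362·0.41672 = 2651 km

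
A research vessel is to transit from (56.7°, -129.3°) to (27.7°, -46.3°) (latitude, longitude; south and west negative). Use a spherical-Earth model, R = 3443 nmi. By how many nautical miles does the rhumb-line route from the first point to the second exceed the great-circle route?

Great circle: cos σ = sin φ₁ sin φ₂ + cos φ₁ cos φ₂ cos Δλ,  σ = 1.1065 rad → d_gc = 3809.8 nmi
Rhumb line: Δψ = -0.7036, q = Δφ/Δψ = 0.7193, d_rh = R√(Δφ²+q²Δλ²) = 3988.6 nmi
Excess = 3988.6 − 3809.8 = 178.8 ≈ 179 nmi

179 nmi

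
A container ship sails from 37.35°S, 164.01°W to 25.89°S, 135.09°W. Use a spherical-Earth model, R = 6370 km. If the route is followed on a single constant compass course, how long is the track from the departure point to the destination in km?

Δψ = ln[tan(π/4+φ₂/2)/tan(π/4+φ₁/2)] = +0.2356;  Δφ = +0.2000 rad,  Δλ = +0.5047 rad
q = Δφ/Δψ = 0.8490
d = R·√(Δφ² + q²Δλ²) = 6370·0.47293 = 3013 km

3013 km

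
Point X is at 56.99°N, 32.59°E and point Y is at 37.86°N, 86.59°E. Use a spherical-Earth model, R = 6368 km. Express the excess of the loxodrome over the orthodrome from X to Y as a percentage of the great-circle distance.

Great circle: σ = 0.6959 rad → d_gc = Rσ = 4431.5 km
Rhumb: Δφ = -0.3339, Δλ = +0.9425, Δψ = -0.5015, q = Δφ/Δψ = 0.6658 → d_rh = R√(Δφ²+q²Δλ²) = 4526.4 km
Excess = (4526.4 − 4431.5) / 4431.5 = 94.9 / 4431.5 = 2.14% ≈ 2.1%

2.1%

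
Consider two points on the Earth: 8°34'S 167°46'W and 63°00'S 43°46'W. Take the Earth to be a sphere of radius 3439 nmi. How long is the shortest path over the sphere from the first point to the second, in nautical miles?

Haversine: a = sin²(Δφ/2)+cos φ₁ cos φ₂ sin²(Δλ/2) = 0.55916;  σ = 2·atan2(√a,√(1−a))
σ = 96.795° → d = Rσ = 3439·1.68939 = 5810 nmi

5810 nmi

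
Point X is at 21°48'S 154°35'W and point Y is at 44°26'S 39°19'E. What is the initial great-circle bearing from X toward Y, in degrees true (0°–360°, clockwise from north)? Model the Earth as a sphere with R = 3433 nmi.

θ = atan2( sin Δλ·cos φ₂ ,  cos φ₁ sin φ₂ − sin φ₁ cos φ₂ cos Δλ )
  = atan2(-0.1715, -0.9074) = 190.70°

190.7°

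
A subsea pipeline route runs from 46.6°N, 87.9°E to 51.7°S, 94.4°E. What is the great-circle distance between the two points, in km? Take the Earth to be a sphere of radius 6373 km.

10952 km

cos σ = sin φ₁ sin φ₂ + cos φ₁ cos φ₂ cos Δλ
      = sin(46.60°)sin(-51.70°) + cos(46.60°)cos(-51.70°)cos(6.50°) = -0.1471
σ = 98.459° → d = Rσ = 6373·1.71843 = 10952 km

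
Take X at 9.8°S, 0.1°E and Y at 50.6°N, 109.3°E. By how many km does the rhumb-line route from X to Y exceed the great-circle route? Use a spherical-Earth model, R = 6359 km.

413 km

Great circle: cos σ = sin φ₁ sin φ₂ + cos φ₁ cos φ₂ cos Δλ,  σ = 1.9148 rad → d_gc = 12176.0 km
Rhumb line: Δψ = +1.1990, q = Δφ/Δψ = 0.8792, d_rh = R√(Δφ²+q²Δλ²) = 12589.3 km
Excess = 12589.3 − 12176.0 = 413.3 ≈ 413 km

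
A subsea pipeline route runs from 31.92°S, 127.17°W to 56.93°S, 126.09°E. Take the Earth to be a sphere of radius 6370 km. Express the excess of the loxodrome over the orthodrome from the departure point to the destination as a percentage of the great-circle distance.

Great circle: σ = 1.2559 rad → d_gc = Rσ = 8000.3 km
Rhumb: Δφ = -0.4365, Δλ = -1.8630, Δψ = -0.6260, q = Δφ/Δψ = 0.6972 → d_rh = R√(Δφ²+q²Δλ²) = 8729.0 km
Excess = (8729.0 − 8000.3) / 8000.3 = 728.7 / 8000.3 = 9.11% ≈ 9.1%

9.1%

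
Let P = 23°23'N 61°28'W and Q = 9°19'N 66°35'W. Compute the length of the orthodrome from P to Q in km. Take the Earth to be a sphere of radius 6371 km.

Haversine: a = sin²(Δφ/2)+cos φ₁ cos φ₂ sin²(Δλ/2) = 0.01680;  σ = 2·atan2(√a,√(1−a))
σ = 14.894° → d = Rσ = 6371·0.25994 = 1656 km

1656 km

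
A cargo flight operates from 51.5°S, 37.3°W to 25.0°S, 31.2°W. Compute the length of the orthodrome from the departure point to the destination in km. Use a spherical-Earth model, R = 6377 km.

cos σ = sin φ₁ sin φ₂ + cos φ₁ cos φ₂ cos Δλ
      = sin(-51.50°)sin(-25.00°) + cos(-51.50°)cos(-25.00°)cos(6.10°) = 0.8917
σ = 26.907° → d = Rσ = 6377·0.46962 = 2995 km

2995 km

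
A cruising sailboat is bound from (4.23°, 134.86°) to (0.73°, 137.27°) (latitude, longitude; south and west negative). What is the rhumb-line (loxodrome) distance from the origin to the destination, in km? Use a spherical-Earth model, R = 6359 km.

471 km

Δψ = ln[tan(π/4+φ₂/2)/tan(π/4+φ₁/2)] = -0.0612;  Δφ = -0.0611 rad,  Δλ = +0.0421 rad
q = Δφ/Δψ = 0.9989
d = R·√(Δφ² + q²Δλ²) = 6359·0.07414 = 471 km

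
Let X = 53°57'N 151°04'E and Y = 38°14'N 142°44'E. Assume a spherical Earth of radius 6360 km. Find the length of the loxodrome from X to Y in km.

Rhumb course C = atan2(Δλ, Δψ) with Δψ = ln[tan(π/4+φ₂/2)/tan(π/4+φ₁/2)] = -0.3995, Δλ = -0.1454 → C = 200.00°
d = R·|Δφ| / |cos C| = 6360·0.27431 / 0.93967 = 1857 km

1857 km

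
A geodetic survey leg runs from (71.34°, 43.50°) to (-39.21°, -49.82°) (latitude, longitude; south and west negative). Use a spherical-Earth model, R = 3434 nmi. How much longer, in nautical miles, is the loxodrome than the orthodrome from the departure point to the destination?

200 nmi

Great circle: cos σ = sin φ₁ sin φ₂ + cos φ₁ cos φ₂ cos Δλ,  σ = 2.2310 rad → d_gc = 7661.3 nmi
Rhumb line: Δψ = -2.5511, q = Δφ/Δψ = 0.7563, d_rh = R√(Δφ²+q²Δλ²) = 7861.0 nmi
Excess = 7861.0 − 7661.3 = 199.7 ≈ 200 nmi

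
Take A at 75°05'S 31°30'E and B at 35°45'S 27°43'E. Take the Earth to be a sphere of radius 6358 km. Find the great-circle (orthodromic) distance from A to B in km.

cos σ = sin φ₁ sin φ₂ + cos φ₁ cos φ₂ cos Δλ
      = sin(-75.08°)sin(-35.75°) + cos(-75.08°)cos(-35.75°)cos(-3.78°) = 0.7730
σ = 39.374° → d = Rσ = 6358·0.68721 = 4369 km

4369 km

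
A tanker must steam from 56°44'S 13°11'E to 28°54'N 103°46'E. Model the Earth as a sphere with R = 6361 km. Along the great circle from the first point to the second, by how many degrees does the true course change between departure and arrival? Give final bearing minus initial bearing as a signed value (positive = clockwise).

At departure: θ₁ = atan2(sin Δλ cos φ₂, cos φ₁ sin φ₂ − sin φ₁ cos φ₂ cos Δλ) = 73.60°
At arrival: θ₂ = atan2(sin Δλ cos φ₁, −cos φ₂ sin φ₁ + sin φ₂ cos φ₁ cos Δλ) = 36.95°
Δθ = θ₂ − θ₁ = -36.7°

-36.7°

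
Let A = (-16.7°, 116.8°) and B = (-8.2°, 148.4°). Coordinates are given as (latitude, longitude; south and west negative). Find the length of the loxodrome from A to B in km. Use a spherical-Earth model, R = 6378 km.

Rhumb course C = atan2(Δλ, Δψ) with Δψ = ln[tan(π/4+φ₂/2)/tan(π/4+φ₁/2)] = +0.1521, Δλ = +0.5515 → C = 74.58°
d = R·|Δφ| / |cos C| = 6378·0.14835 / 0.26582 = 3560 km

3560 km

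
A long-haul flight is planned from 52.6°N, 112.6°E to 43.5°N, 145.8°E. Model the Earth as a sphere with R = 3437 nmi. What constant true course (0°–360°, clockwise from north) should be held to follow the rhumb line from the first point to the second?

Meridional parts: M(φ₁)=+1.0833, M(φ₂)=+0.8448 → ΔM = -0.2385;  Δλ = +0.5794 rad
tan C = Δλ / ΔM = -2.4299 → C = 112.37°

112.4°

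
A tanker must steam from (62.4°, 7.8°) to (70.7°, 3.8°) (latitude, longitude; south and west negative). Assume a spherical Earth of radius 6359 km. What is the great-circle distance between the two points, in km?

cos σ = sin φ₁ sin φ₂ + cos φ₁ cos φ₂ cos Δλ
      = sin(62.40°)sin(70.70°) + cos(62.40°)cos(70.70°)cos(-4.00°) = 0.9892
σ = 8.447° → d = Rσ = 6359·0.14742 = 937 km

937 km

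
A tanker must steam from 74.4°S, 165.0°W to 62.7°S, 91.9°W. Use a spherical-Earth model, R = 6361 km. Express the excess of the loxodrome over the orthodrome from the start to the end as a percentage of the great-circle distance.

Great circle: σ = 0.4696 rad → d_gc = Rσ = 2987.3 km
Rhumb: Δφ = +0.2042, Δλ = +1.2758, Δψ = +0.5726, q = Δφ/Δψ = 0.3566 → d_rh = R√(Δφ²+q²Δλ²) = 3172.4 km
Excess = (3172.4 − 2987.3) / 2987.3 = 185.1 / 2987.3 = 6.20% ≈ 6.2%

6.2%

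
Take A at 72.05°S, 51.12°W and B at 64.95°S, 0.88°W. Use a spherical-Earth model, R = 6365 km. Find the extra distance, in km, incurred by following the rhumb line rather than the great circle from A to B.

60 km

Great circle: cos σ = sin φ₁ sin φ₂ + cos φ₁ cos φ₂ cos Δλ,  σ = 0.3323 rad → d_gc = 2115.0 km
Rhumb line: Δψ = +0.3412, q = Δφ/Δψ = 0.3632, d_rh = R√(Δφ²+q²Δλ²) = 2175.2 km
Excess = 2175.2 − 2115.0 = 60.2 ≈ 60 km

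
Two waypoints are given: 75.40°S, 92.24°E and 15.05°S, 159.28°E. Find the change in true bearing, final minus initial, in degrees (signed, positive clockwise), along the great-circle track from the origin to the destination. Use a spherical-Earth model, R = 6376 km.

-57.1°

Initial bearing θ₁ = atan2(sin Δλ cos φ₂, cos φ₁ sin φ₂ − sin φ₁ cos φ₂ cos Δλ) = 71.41°
Final bearing θ₂ = (initial bearing from the destination back to the start) + 180° = 14.32°
Δθ = θ₂ − θ₁ = -57.1°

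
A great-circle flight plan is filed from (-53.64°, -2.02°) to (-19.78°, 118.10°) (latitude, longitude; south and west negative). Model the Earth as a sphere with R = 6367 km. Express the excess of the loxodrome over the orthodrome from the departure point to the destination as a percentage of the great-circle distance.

9.7%

Great circle: σ = 1.5782 rad → d_gc = Rσ = 10048.5 km
Rhumb: Δφ = +0.5910, Δλ = +2.0965, Δψ = +0.7612, q = Δφ/Δψ = 0.7763 → d_rh = R√(Δφ²+q²Δλ²) = 11024.6 km
Excess = (11024.6 − 10048.5) / 10048.5 = 976.1 / 10048.5 = 9.71% ≈ 9.7%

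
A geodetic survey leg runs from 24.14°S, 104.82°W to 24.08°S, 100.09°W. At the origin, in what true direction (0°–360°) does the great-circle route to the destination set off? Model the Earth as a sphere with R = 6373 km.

90.2°

N = sin Δλ·cos φ₂ = +0.0753;  D = cos φ₁ sin φ₂ − sin φ₁ cos φ₂ cos Δλ = -0.0002
initial course = atan2(N, D) = 90.17°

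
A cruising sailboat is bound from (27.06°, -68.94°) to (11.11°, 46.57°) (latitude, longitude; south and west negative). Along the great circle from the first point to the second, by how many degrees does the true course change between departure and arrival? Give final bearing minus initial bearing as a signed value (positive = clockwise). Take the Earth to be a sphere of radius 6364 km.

At departure: θ₁ = atan2(sin Δλ cos φ₂, cos φ₁ sin φ₂ − sin φ₁ cos φ₂ cos Δλ) = 67.66°
At arrival: θ₂ = atan2(sin Δλ cos φ₁, −cos φ₂ sin φ₁ + sin φ₂ cos φ₁ cos Δλ) = 122.92°
Δθ = θ₂ − θ₁ = +55.3°

+55.3°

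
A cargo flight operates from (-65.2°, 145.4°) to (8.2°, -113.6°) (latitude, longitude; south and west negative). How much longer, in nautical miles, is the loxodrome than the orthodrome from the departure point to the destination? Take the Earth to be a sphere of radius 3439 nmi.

305 nmi

Great circle: cos σ = sin φ₁ sin φ₂ + cos φ₁ cos φ₂ cos Δλ,  σ = 1.7810 rad → d_gc = 6125.0 nmi
Rhumb line: Δψ = +1.6584, q = Δφ/Δψ = 0.7725, d_rh = R√(Δφ²+q²Δλ²) = 6429.6 nmi
Excess = 6429.6 − 6125.0 = 304.6 ≈ 305 nmi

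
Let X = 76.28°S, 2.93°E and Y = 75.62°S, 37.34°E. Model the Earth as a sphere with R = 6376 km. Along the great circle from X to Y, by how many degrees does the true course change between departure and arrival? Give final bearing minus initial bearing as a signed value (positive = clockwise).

At departure: θ₁ = atan2(sin Δλ cos φ₂, cos φ₁ sin φ₂ − sin φ₁ cos φ₂ cos Δλ) = 102.34°
At arrival: θ₂ = atan2(sin Δλ cos φ₁, −cos φ₂ sin φ₁ + sin φ₂ cos φ₁ cos Δλ) = 68.90°
Δθ = θ₂ − θ₁ = -33.4°

-33.4°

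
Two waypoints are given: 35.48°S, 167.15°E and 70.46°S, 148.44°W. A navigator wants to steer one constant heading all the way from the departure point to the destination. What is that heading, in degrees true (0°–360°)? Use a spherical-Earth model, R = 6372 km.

Δψ = ln[tan(π/4+φ₂/2)/tan(π/4+φ₁/2)] = -1.0961
Δλ = +0.7751 rad (taken the short way round)
course = atan2(Δλ, Δψ) = 144.73°

144.7°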